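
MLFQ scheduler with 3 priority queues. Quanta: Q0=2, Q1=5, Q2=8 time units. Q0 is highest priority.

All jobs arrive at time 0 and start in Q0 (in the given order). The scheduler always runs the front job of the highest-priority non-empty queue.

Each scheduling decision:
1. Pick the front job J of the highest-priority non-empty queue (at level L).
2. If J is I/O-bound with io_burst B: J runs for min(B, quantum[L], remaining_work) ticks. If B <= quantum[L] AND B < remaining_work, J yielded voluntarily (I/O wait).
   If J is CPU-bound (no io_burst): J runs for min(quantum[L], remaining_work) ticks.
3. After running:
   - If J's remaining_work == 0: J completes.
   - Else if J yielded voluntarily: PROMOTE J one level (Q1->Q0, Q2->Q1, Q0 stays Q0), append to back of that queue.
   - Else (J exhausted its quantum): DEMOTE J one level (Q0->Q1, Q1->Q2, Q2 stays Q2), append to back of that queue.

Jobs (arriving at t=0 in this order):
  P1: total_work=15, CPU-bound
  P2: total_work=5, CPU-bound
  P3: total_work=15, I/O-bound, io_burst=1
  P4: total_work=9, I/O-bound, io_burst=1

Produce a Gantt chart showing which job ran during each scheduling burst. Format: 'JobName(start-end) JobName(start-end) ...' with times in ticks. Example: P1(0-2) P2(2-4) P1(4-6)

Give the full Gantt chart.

Answer: P1(0-2) P2(2-4) P3(4-5) P4(5-6) P3(6-7) P4(7-8) P3(8-9) P4(9-10) P3(10-11) P4(11-12) P3(12-13) P4(13-14) P3(14-15) P4(15-16) P3(16-17) P4(17-18) P3(18-19) P4(19-20) P3(20-21) P4(21-22) P3(22-23) P3(23-24) P3(24-25) P3(25-26) P3(26-27) P3(27-28) P1(28-33) P2(33-36) P1(36-44)

Derivation:
t=0-2: P1@Q0 runs 2, rem=13, quantum used, demote→Q1. Q0=[P2,P3,P4] Q1=[P1] Q2=[]
t=2-4: P2@Q0 runs 2, rem=3, quantum used, demote→Q1. Q0=[P3,P4] Q1=[P1,P2] Q2=[]
t=4-5: P3@Q0 runs 1, rem=14, I/O yield, promote→Q0. Q0=[P4,P3] Q1=[P1,P2] Q2=[]
t=5-6: P4@Q0 runs 1, rem=8, I/O yield, promote→Q0. Q0=[P3,P4] Q1=[P1,P2] Q2=[]
t=6-7: P3@Q0 runs 1, rem=13, I/O yield, promote→Q0. Q0=[P4,P3] Q1=[P1,P2] Q2=[]
t=7-8: P4@Q0 runs 1, rem=7, I/O yield, promote→Q0. Q0=[P3,P4] Q1=[P1,P2] Q2=[]
t=8-9: P3@Q0 runs 1, rem=12, I/O yield, promote→Q0. Q0=[P4,P3] Q1=[P1,P2] Q2=[]
t=9-10: P4@Q0 runs 1, rem=6, I/O yield, promote→Q0. Q0=[P3,P4] Q1=[P1,P2] Q2=[]
t=10-11: P3@Q0 runs 1, rem=11, I/O yield, promote→Q0. Q0=[P4,P3] Q1=[P1,P2] Q2=[]
t=11-12: P4@Q0 runs 1, rem=5, I/O yield, promote→Q0. Q0=[P3,P4] Q1=[P1,P2] Q2=[]
t=12-13: P3@Q0 runs 1, rem=10, I/O yield, promote→Q0. Q0=[P4,P3] Q1=[P1,P2] Q2=[]
t=13-14: P4@Q0 runs 1, rem=4, I/O yield, promote→Q0. Q0=[P3,P4] Q1=[P1,P2] Q2=[]
t=14-15: P3@Q0 runs 1, rem=9, I/O yield, promote→Q0. Q0=[P4,P3] Q1=[P1,P2] Q2=[]
t=15-16: P4@Q0 runs 1, rem=3, I/O yield, promote→Q0. Q0=[P3,P4] Q1=[P1,P2] Q2=[]
t=16-17: P3@Q0 runs 1, rem=8, I/O yield, promote→Q0. Q0=[P4,P3] Q1=[P1,P2] Q2=[]
t=17-18: P4@Q0 runs 1, rem=2, I/O yield, promote→Q0. Q0=[P3,P4] Q1=[P1,P2] Q2=[]
t=18-19: P3@Q0 runs 1, rem=7, I/O yield, promote→Q0. Q0=[P4,P3] Q1=[P1,P2] Q2=[]
t=19-20: P4@Q0 runs 1, rem=1, I/O yield, promote→Q0. Q0=[P3,P4] Q1=[P1,P2] Q2=[]
t=20-21: P3@Q0 runs 1, rem=6, I/O yield, promote→Q0. Q0=[P4,P3] Q1=[P1,P2] Q2=[]
t=21-22: P4@Q0 runs 1, rem=0, completes. Q0=[P3] Q1=[P1,P2] Q2=[]
t=22-23: P3@Q0 runs 1, rem=5, I/O yield, promote→Q0. Q0=[P3] Q1=[P1,P2] Q2=[]
t=23-24: P3@Q0 runs 1, rem=4, I/O yield, promote→Q0. Q0=[P3] Q1=[P1,P2] Q2=[]
t=24-25: P3@Q0 runs 1, rem=3, I/O yield, promote→Q0. Q0=[P3] Q1=[P1,P2] Q2=[]
t=25-26: P3@Q0 runs 1, rem=2, I/O yield, promote→Q0. Q0=[P3] Q1=[P1,P2] Q2=[]
t=26-27: P3@Q0 runs 1, rem=1, I/O yield, promote→Q0. Q0=[P3] Q1=[P1,P2] Q2=[]
t=27-28: P3@Q0 runs 1, rem=0, completes. Q0=[] Q1=[P1,P2] Q2=[]
t=28-33: P1@Q1 runs 5, rem=8, quantum used, demote→Q2. Q0=[] Q1=[P2] Q2=[P1]
t=33-36: P2@Q1 runs 3, rem=0, completes. Q0=[] Q1=[] Q2=[P1]
t=36-44: P1@Q2 runs 8, rem=0, completes. Q0=[] Q1=[] Q2=[]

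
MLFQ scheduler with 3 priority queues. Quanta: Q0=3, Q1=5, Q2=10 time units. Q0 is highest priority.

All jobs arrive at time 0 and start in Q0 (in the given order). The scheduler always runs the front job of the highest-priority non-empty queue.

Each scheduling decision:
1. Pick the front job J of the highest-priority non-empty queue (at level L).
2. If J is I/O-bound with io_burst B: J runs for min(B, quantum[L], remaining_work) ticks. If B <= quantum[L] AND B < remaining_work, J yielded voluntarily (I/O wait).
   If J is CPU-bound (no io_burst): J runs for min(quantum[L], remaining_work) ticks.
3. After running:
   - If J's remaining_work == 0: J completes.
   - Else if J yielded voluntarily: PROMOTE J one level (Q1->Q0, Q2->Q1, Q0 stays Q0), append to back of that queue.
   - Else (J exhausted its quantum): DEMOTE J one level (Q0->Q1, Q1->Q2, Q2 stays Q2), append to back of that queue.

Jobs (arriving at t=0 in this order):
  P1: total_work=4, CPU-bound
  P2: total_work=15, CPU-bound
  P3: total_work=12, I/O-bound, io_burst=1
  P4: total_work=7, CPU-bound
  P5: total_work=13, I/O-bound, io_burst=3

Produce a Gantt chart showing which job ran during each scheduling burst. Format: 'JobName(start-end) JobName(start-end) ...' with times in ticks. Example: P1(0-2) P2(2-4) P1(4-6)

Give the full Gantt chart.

t=0-3: P1@Q0 runs 3, rem=1, quantum used, demote→Q1. Q0=[P2,P3,P4,P5] Q1=[P1] Q2=[]
t=3-6: P2@Q0 runs 3, rem=12, quantum used, demote→Q1. Q0=[P3,P4,P5] Q1=[P1,P2] Q2=[]
t=6-7: P3@Q0 runs 1, rem=11, I/O yield, promote→Q0. Q0=[P4,P5,P3] Q1=[P1,P2] Q2=[]
t=7-10: P4@Q0 runs 3, rem=4, quantum used, demote→Q1. Q0=[P5,P3] Q1=[P1,P2,P4] Q2=[]
t=10-13: P5@Q0 runs 3, rem=10, I/O yield, promote→Q0. Q0=[P3,P5] Q1=[P1,P2,P4] Q2=[]
t=13-14: P3@Q0 runs 1, rem=10, I/O yield, promote→Q0. Q0=[P5,P3] Q1=[P1,P2,P4] Q2=[]
t=14-17: P5@Q0 runs 3, rem=7, I/O yield, promote→Q0. Q0=[P3,P5] Q1=[P1,P2,P4] Q2=[]
t=17-18: P3@Q0 runs 1, rem=9, I/O yield, promote→Q0. Q0=[P5,P3] Q1=[P1,P2,P4] Q2=[]
t=18-21: P5@Q0 runs 3, rem=4, I/O yield, promote→Q0. Q0=[P3,P5] Q1=[P1,P2,P4] Q2=[]
t=21-22: P3@Q0 runs 1, rem=8, I/O yield, promote→Q0. Q0=[P5,P3] Q1=[P1,P2,P4] Q2=[]
t=22-25: P5@Q0 runs 3, rem=1, I/O yield, promote→Q0. Q0=[P3,P5] Q1=[P1,P2,P4] Q2=[]
t=25-26: P3@Q0 runs 1, rem=7, I/O yield, promote→Q0. Q0=[P5,P3] Q1=[P1,P2,P4] Q2=[]
t=26-27: P5@Q0 runs 1, rem=0, completes. Q0=[P3] Q1=[P1,P2,P4] Q2=[]
t=27-28: P3@Q0 runs 1, rem=6, I/O yield, promote→Q0. Q0=[P3] Q1=[P1,P2,P4] Q2=[]
t=28-29: P3@Q0 runs 1, rem=5, I/O yield, promote→Q0. Q0=[P3] Q1=[P1,P2,P4] Q2=[]
t=29-30: P3@Q0 runs 1, rem=4, I/O yield, promote→Q0. Q0=[P3] Q1=[P1,P2,P4] Q2=[]
t=30-31: P3@Q0 runs 1, rem=3, I/O yield, promote→Q0. Q0=[P3] Q1=[P1,P2,P4] Q2=[]
t=31-32: P3@Q0 runs 1, rem=2, I/O yield, promote→Q0. Q0=[P3] Q1=[P1,P2,P4] Q2=[]
t=32-33: P3@Q0 runs 1, rem=1, I/O yield, promote→Q0. Q0=[P3] Q1=[P1,P2,P4] Q2=[]
t=33-34: P3@Q0 runs 1, rem=0, completes. Q0=[] Q1=[P1,P2,P4] Q2=[]
t=34-35: P1@Q1 runs 1, rem=0, completes. Q0=[] Q1=[P2,P4] Q2=[]
t=35-40: P2@Q1 runs 5, rem=7, quantum used, demote→Q2. Q0=[] Q1=[P4] Q2=[P2]
t=40-44: P4@Q1 runs 4, rem=0, completes. Q0=[] Q1=[] Q2=[P2]
t=44-51: P2@Q2 runs 7, rem=0, completes. Q0=[] Q1=[] Q2=[]

Answer: P1(0-3) P2(3-6) P3(6-7) P4(7-10) P5(10-13) P3(13-14) P5(14-17) P3(17-18) P5(18-21) P3(21-22) P5(22-25) P3(25-26) P5(26-27) P3(27-28) P3(28-29) P3(29-30) P3(30-31) P3(31-32) P3(32-33) P3(33-34) P1(34-35) P2(35-40) P4(40-44) P2(44-51)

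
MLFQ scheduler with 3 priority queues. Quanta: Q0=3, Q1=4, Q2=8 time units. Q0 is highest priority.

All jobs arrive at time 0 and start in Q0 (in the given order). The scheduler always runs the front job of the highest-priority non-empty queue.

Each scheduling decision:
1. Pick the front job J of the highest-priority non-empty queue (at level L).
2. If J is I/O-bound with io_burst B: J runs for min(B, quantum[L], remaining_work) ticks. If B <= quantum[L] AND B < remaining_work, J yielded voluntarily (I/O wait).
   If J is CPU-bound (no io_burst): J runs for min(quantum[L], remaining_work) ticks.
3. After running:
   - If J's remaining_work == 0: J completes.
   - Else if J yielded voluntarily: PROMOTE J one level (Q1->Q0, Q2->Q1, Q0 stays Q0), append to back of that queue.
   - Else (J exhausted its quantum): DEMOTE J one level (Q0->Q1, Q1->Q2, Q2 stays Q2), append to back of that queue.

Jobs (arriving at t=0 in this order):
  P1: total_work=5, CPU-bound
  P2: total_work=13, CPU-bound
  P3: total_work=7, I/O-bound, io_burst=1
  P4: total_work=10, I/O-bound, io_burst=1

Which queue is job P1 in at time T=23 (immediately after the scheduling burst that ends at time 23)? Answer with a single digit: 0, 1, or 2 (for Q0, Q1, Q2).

t=0-3: P1@Q0 runs 3, rem=2, quantum used, demote→Q1. Q0=[P2,P3,P4] Q1=[P1] Q2=[]
t=3-6: P2@Q0 runs 3, rem=10, quantum used, demote→Q1. Q0=[P3,P4] Q1=[P1,P2] Q2=[]
t=6-7: P3@Q0 runs 1, rem=6, I/O yield, promote→Q0. Q0=[P4,P3] Q1=[P1,P2] Q2=[]
t=7-8: P4@Q0 runs 1, rem=9, I/O yield, promote→Q0. Q0=[P3,P4] Q1=[P1,P2] Q2=[]
t=8-9: P3@Q0 runs 1, rem=5, I/O yield, promote→Q0. Q0=[P4,P3] Q1=[P1,P2] Q2=[]
t=9-10: P4@Q0 runs 1, rem=8, I/O yield, promote→Q0. Q0=[P3,P4] Q1=[P1,P2] Q2=[]
t=10-11: P3@Q0 runs 1, rem=4, I/O yield, promote→Q0. Q0=[P4,P3] Q1=[P1,P2] Q2=[]
t=11-12: P4@Q0 runs 1, rem=7, I/O yield, promote→Q0. Q0=[P3,P4] Q1=[P1,P2] Q2=[]
t=12-13: P3@Q0 runs 1, rem=3, I/O yield, promote→Q0. Q0=[P4,P3] Q1=[P1,P2] Q2=[]
t=13-14: P4@Q0 runs 1, rem=6, I/O yield, promote→Q0. Q0=[P3,P4] Q1=[P1,P2] Q2=[]
t=14-15: P3@Q0 runs 1, rem=2, I/O yield, promote→Q0. Q0=[P4,P3] Q1=[P1,P2] Q2=[]
t=15-16: P4@Q0 runs 1, rem=5, I/O yield, promote→Q0. Q0=[P3,P4] Q1=[P1,P2] Q2=[]
t=16-17: P3@Q0 runs 1, rem=1, I/O yield, promote→Q0. Q0=[P4,P3] Q1=[P1,P2] Q2=[]
t=17-18: P4@Q0 runs 1, rem=4, I/O yield, promote→Q0. Q0=[P3,P4] Q1=[P1,P2] Q2=[]
t=18-19: P3@Q0 runs 1, rem=0, completes. Q0=[P4] Q1=[P1,P2] Q2=[]
t=19-20: P4@Q0 runs 1, rem=3, I/O yield, promote→Q0. Q0=[P4] Q1=[P1,P2] Q2=[]
t=20-21: P4@Q0 runs 1, rem=2, I/O yield, promote→Q0. Q0=[P4] Q1=[P1,P2] Q2=[]
t=21-22: P4@Q0 runs 1, rem=1, I/O yield, promote→Q0. Q0=[P4] Q1=[P1,P2] Q2=[]
t=22-23: P4@Q0 runs 1, rem=0, completes. Q0=[] Q1=[P1,P2] Q2=[]
t=23-25: P1@Q1 runs 2, rem=0, completes. Q0=[] Q1=[P2] Q2=[]
t=25-29: P2@Q1 runs 4, rem=6, quantum used, demote→Q2. Q0=[] Q1=[] Q2=[P2]
t=29-35: P2@Q2 runs 6, rem=0, completes. Q0=[] Q1=[] Q2=[]

Answer: 1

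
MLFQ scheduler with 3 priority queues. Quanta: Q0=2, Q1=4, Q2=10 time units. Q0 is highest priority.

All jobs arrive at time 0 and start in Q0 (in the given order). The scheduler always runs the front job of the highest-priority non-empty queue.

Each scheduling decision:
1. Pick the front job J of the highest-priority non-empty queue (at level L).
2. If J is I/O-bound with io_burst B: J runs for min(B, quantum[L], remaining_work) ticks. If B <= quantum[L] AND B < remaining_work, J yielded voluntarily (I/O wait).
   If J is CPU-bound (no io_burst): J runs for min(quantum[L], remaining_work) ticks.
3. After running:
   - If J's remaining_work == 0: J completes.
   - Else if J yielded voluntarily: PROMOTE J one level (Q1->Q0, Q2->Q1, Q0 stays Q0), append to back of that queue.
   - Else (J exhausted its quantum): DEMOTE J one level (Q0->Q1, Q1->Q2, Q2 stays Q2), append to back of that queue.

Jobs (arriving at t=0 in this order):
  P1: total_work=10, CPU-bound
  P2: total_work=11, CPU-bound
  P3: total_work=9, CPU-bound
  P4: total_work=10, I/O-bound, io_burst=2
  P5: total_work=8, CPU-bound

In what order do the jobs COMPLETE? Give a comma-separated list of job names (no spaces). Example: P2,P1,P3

t=0-2: P1@Q0 runs 2, rem=8, quantum used, demote→Q1. Q0=[P2,P3,P4,P5] Q1=[P1] Q2=[]
t=2-4: P2@Q0 runs 2, rem=9, quantum used, demote→Q1. Q0=[P3,P4,P5] Q1=[P1,P2] Q2=[]
t=4-6: P3@Q0 runs 2, rem=7, quantum used, demote→Q1. Q0=[P4,P5] Q1=[P1,P2,P3] Q2=[]
t=6-8: P4@Q0 runs 2, rem=8, I/O yield, promote→Q0. Q0=[P5,P4] Q1=[P1,P2,P3] Q2=[]
t=8-10: P5@Q0 runs 2, rem=6, quantum used, demote→Q1. Q0=[P4] Q1=[P1,P2,P3,P5] Q2=[]
t=10-12: P4@Q0 runs 2, rem=6, I/O yield, promote→Q0. Q0=[P4] Q1=[P1,P2,P3,P5] Q2=[]
t=12-14: P4@Q0 runs 2, rem=4, I/O yield, promote→Q0. Q0=[P4] Q1=[P1,P2,P3,P5] Q2=[]
t=14-16: P4@Q0 runs 2, rem=2, I/O yield, promote→Q0. Q0=[P4] Q1=[P1,P2,P3,P5] Q2=[]
t=16-18: P4@Q0 runs 2, rem=0, completes. Q0=[] Q1=[P1,P2,P3,P5] Q2=[]
t=18-22: P1@Q1 runs 4, rem=4, quantum used, demote→Q2. Q0=[] Q1=[P2,P3,P5] Q2=[P1]
t=22-26: P2@Q1 runs 4, rem=5, quantum used, demote→Q2. Q0=[] Q1=[P3,P5] Q2=[P1,P2]
t=26-30: P3@Q1 runs 4, rem=3, quantum used, demote→Q2. Q0=[] Q1=[P5] Q2=[P1,P2,P3]
t=30-34: P5@Q1 runs 4, rem=2, quantum used, demote→Q2. Q0=[] Q1=[] Q2=[P1,P2,P3,P5]
t=34-38: P1@Q2 runs 4, rem=0, completes. Q0=[] Q1=[] Q2=[P2,P3,P5]
t=38-43: P2@Q2 runs 5, rem=0, completes. Q0=[] Q1=[] Q2=[P3,P5]
t=43-46: P3@Q2 runs 3, rem=0, completes. Q0=[] Q1=[] Q2=[P5]
t=46-48: P5@Q2 runs 2, rem=0, completes. Q0=[] Q1=[] Q2=[]

Answer: P4,P1,P2,P3,P5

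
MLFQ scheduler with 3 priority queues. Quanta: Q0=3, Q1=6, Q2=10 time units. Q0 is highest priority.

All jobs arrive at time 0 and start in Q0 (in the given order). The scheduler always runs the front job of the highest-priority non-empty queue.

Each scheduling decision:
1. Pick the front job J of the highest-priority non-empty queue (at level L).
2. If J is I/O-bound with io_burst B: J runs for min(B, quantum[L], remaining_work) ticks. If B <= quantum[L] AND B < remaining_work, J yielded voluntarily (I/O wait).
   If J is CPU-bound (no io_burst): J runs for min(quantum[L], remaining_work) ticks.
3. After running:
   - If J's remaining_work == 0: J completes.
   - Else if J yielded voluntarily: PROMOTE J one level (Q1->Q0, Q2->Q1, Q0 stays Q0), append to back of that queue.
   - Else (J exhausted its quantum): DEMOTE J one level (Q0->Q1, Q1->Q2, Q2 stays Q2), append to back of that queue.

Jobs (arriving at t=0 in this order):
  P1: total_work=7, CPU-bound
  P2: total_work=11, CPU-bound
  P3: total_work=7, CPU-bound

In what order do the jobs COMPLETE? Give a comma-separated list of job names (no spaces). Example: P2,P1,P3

t=0-3: P1@Q0 runs 3, rem=4, quantum used, demote→Q1. Q0=[P2,P3] Q1=[P1] Q2=[]
t=3-6: P2@Q0 runs 3, rem=8, quantum used, demote→Q1. Q0=[P3] Q1=[P1,P2] Q2=[]
t=6-9: P3@Q0 runs 3, rem=4, quantum used, demote→Q1. Q0=[] Q1=[P1,P2,P3] Q2=[]
t=9-13: P1@Q1 runs 4, rem=0, completes. Q0=[] Q1=[P2,P3] Q2=[]
t=13-19: P2@Q1 runs 6, rem=2, quantum used, demote→Q2. Q0=[] Q1=[P3] Q2=[P2]
t=19-23: P3@Q1 runs 4, rem=0, completes. Q0=[] Q1=[] Q2=[P2]
t=23-25: P2@Q2 runs 2, rem=0, completes. Q0=[] Q1=[] Q2=[]

Answer: P1,P3,P2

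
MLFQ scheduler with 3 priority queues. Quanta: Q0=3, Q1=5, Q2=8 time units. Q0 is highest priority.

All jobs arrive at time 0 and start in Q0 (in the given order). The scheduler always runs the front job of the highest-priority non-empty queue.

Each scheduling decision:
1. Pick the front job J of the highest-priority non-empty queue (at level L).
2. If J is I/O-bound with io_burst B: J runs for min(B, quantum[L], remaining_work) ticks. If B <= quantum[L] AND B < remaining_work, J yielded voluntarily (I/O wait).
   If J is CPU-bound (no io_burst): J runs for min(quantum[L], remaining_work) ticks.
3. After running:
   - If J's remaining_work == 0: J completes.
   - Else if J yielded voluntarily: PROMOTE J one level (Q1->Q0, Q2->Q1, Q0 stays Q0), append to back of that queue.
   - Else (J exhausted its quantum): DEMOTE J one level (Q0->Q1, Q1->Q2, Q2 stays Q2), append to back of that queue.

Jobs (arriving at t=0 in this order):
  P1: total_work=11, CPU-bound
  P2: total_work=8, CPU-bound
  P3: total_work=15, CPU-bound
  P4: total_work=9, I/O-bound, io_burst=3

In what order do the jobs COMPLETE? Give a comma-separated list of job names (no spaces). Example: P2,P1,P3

Answer: P4,P2,P1,P3

Derivation:
t=0-3: P1@Q0 runs 3, rem=8, quantum used, demote→Q1. Q0=[P2,P3,P4] Q1=[P1] Q2=[]
t=3-6: P2@Q0 runs 3, rem=5, quantum used, demote→Q1. Q0=[P3,P4] Q1=[P1,P2] Q2=[]
t=6-9: P3@Q0 runs 3, rem=12, quantum used, demote→Q1. Q0=[P4] Q1=[P1,P2,P3] Q2=[]
t=9-12: P4@Q0 runs 3, rem=6, I/O yield, promote→Q0. Q0=[P4] Q1=[P1,P2,P3] Q2=[]
t=12-15: P4@Q0 runs 3, rem=3, I/O yield, promote→Q0. Q0=[P4] Q1=[P1,P2,P3] Q2=[]
t=15-18: P4@Q0 runs 3, rem=0, completes. Q0=[] Q1=[P1,P2,P3] Q2=[]
t=18-23: P1@Q1 runs 5, rem=3, quantum used, demote→Q2. Q0=[] Q1=[P2,P3] Q2=[P1]
t=23-28: P2@Q1 runs 5, rem=0, completes. Q0=[] Q1=[P3] Q2=[P1]
t=28-33: P3@Q1 runs 5, rem=7, quantum used, demote→Q2. Q0=[] Q1=[] Q2=[P1,P3]
t=33-36: P1@Q2 runs 3, rem=0, completes. Q0=[] Q1=[] Q2=[P3]
t=36-43: P3@Q2 runs 7, rem=0, completes. Q0=[] Q1=[] Q2=[]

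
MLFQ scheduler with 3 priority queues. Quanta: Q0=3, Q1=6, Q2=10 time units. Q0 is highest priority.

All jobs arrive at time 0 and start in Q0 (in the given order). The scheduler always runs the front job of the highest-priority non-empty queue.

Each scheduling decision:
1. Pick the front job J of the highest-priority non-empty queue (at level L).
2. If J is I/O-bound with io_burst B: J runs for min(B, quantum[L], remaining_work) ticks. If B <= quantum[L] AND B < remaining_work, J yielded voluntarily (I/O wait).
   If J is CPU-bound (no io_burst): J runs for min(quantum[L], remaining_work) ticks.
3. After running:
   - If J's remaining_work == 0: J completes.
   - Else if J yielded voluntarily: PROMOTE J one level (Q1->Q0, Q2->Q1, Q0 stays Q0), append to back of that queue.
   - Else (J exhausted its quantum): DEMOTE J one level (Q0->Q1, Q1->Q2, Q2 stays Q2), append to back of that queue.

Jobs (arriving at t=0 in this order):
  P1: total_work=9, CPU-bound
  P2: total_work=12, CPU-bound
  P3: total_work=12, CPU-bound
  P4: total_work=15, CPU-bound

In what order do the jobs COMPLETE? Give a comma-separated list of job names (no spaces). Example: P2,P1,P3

Answer: P1,P2,P3,P4

Derivation:
t=0-3: P1@Q0 runs 3, rem=6, quantum used, demote→Q1. Q0=[P2,P3,P4] Q1=[P1] Q2=[]
t=3-6: P2@Q0 runs 3, rem=9, quantum used, demote→Q1. Q0=[P3,P4] Q1=[P1,P2] Q2=[]
t=6-9: P3@Q0 runs 3, rem=9, quantum used, demote→Q1. Q0=[P4] Q1=[P1,P2,P3] Q2=[]
t=9-12: P4@Q0 runs 3, rem=12, quantum used, demote→Q1. Q0=[] Q1=[P1,P2,P3,P4] Q2=[]
t=12-18: P1@Q1 runs 6, rem=0, completes. Q0=[] Q1=[P2,P3,P4] Q2=[]
t=18-24: P2@Q1 runs 6, rem=3, quantum used, demote→Q2. Q0=[] Q1=[P3,P4] Q2=[P2]
t=24-30: P3@Q1 runs 6, rem=3, quantum used, demote→Q2. Q0=[] Q1=[P4] Q2=[P2,P3]
t=30-36: P4@Q1 runs 6, rem=6, quantum used, demote→Q2. Q0=[] Q1=[] Q2=[P2,P3,P4]
t=36-39: P2@Q2 runs 3, rem=0, completes. Q0=[] Q1=[] Q2=[P3,P4]
t=39-42: P3@Q2 runs 3, rem=0, completes. Q0=[] Q1=[] Q2=[P4]
t=42-48: P4@Q2 runs 6, rem=0, completes. Q0=[] Q1=[] Q2=[]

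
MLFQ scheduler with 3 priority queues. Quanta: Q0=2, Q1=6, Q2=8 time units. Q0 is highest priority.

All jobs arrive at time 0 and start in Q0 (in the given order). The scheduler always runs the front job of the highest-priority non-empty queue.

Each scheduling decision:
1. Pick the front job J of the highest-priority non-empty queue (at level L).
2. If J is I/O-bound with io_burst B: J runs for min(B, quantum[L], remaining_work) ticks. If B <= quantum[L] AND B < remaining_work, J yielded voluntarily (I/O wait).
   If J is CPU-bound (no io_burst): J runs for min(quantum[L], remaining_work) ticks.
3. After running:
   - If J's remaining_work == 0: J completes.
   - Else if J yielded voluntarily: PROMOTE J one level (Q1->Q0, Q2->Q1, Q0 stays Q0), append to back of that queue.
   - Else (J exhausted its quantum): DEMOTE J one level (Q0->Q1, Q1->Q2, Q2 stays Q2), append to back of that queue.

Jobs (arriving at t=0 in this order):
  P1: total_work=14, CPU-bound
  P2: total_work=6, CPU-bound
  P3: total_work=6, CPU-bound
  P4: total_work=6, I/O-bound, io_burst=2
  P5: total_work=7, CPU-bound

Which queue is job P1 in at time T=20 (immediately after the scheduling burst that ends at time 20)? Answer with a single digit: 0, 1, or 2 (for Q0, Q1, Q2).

t=0-2: P1@Q0 runs 2, rem=12, quantum used, demote→Q1. Q0=[P2,P3,P4,P5] Q1=[P1] Q2=[]
t=2-4: P2@Q0 runs 2, rem=4, quantum used, demote→Q1. Q0=[P3,P4,P5] Q1=[P1,P2] Q2=[]
t=4-6: P3@Q0 runs 2, rem=4, quantum used, demote→Q1. Q0=[P4,P5] Q1=[P1,P2,P3] Q2=[]
t=6-8: P4@Q0 runs 2, rem=4, I/O yield, promote→Q0. Q0=[P5,P4] Q1=[P1,P2,P3] Q2=[]
t=8-10: P5@Q0 runs 2, rem=5, quantum used, demote→Q1. Q0=[P4] Q1=[P1,P2,P3,P5] Q2=[]
t=10-12: P4@Q0 runs 2, rem=2, I/O yield, promote→Q0. Q0=[P4] Q1=[P1,P2,P3,P5] Q2=[]
t=12-14: P4@Q0 runs 2, rem=0, completes. Q0=[] Q1=[P1,P2,P3,P5] Q2=[]
t=14-20: P1@Q1 runs 6, rem=6, quantum used, demote→Q2. Q0=[] Q1=[P2,P3,P5] Q2=[P1]
t=20-24: P2@Q1 runs 4, rem=0, completes. Q0=[] Q1=[P3,P5] Q2=[P1]
t=24-28: P3@Q1 runs 4, rem=0, completes. Q0=[] Q1=[P5] Q2=[P1]
t=28-33: P5@Q1 runs 5, rem=0, completes. Q0=[] Q1=[] Q2=[P1]
t=33-39: P1@Q2 runs 6, rem=0, completes. Q0=[] Q1=[] Q2=[]

Answer: 2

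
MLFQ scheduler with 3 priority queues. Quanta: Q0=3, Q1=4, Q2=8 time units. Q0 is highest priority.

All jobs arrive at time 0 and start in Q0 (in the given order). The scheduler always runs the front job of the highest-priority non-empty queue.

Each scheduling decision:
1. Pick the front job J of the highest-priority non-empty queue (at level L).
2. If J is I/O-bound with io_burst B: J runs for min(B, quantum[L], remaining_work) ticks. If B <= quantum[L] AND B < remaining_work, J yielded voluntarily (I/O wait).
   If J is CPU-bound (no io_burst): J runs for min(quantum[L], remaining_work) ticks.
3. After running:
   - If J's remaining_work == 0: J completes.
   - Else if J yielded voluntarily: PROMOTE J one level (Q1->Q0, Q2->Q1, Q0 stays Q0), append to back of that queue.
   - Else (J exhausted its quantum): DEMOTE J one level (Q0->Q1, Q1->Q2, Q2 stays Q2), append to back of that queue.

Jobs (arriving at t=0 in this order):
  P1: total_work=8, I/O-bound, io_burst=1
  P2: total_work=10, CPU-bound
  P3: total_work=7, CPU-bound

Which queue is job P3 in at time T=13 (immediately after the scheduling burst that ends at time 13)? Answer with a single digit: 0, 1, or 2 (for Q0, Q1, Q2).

Answer: 1

Derivation:
t=0-1: P1@Q0 runs 1, rem=7, I/O yield, promote→Q0. Q0=[P2,P3,P1] Q1=[] Q2=[]
t=1-4: P2@Q0 runs 3, rem=7, quantum used, demote→Q1. Q0=[P3,P1] Q1=[P2] Q2=[]
t=4-7: P3@Q0 runs 3, rem=4, quantum used, demote→Q1. Q0=[P1] Q1=[P2,P3] Q2=[]
t=7-8: P1@Q0 runs 1, rem=6, I/O yield, promote→Q0. Q0=[P1] Q1=[P2,P3] Q2=[]
t=8-9: P1@Q0 runs 1, rem=5, I/O yield, promote→Q0. Q0=[P1] Q1=[P2,P3] Q2=[]
t=9-10: P1@Q0 runs 1, rem=4, I/O yield, promote→Q0. Q0=[P1] Q1=[P2,P3] Q2=[]
t=10-11: P1@Q0 runs 1, rem=3, I/O yield, promote→Q0. Q0=[P1] Q1=[P2,P3] Q2=[]
t=11-12: P1@Q0 runs 1, rem=2, I/O yield, promote→Q0. Q0=[P1] Q1=[P2,P3] Q2=[]
t=12-13: P1@Q0 runs 1, rem=1, I/O yield, promote→Q0. Q0=[P1] Q1=[P2,P3] Q2=[]
t=13-14: P1@Q0 runs 1, rem=0, completes. Q0=[] Q1=[P2,P3] Q2=[]
t=14-18: P2@Q1 runs 4, rem=3, quantum used, demote→Q2. Q0=[] Q1=[P3] Q2=[P2]
t=18-22: P3@Q1 runs 4, rem=0, completes. Q0=[] Q1=[] Q2=[P2]
t=22-25: P2@Q2 runs 3, rem=0, completes. Q0=[] Q1=[] Q2=[]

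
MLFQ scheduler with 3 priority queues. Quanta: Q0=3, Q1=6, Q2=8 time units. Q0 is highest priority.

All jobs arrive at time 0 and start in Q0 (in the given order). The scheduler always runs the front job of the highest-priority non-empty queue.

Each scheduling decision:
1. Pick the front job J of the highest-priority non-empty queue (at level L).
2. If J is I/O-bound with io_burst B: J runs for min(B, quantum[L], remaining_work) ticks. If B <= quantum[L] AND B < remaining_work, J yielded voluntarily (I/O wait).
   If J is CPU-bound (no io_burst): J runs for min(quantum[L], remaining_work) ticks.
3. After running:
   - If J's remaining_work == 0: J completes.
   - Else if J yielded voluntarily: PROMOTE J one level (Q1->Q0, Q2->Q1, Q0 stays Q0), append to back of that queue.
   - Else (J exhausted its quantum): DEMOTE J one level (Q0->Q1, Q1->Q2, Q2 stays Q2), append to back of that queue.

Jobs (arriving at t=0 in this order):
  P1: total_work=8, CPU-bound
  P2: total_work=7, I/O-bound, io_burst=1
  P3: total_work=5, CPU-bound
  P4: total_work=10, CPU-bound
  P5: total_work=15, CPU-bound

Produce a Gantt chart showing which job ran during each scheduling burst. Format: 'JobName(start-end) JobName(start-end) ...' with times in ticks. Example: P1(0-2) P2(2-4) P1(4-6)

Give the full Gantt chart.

Answer: P1(0-3) P2(3-4) P3(4-7) P4(7-10) P5(10-13) P2(13-14) P2(14-15) P2(15-16) P2(16-17) P2(17-18) P2(18-19) P1(19-24) P3(24-26) P4(26-32) P5(32-38) P4(38-39) P5(39-45)

Derivation:
t=0-3: P1@Q0 runs 3, rem=5, quantum used, demote→Q1. Q0=[P2,P3,P4,P5] Q1=[P1] Q2=[]
t=3-4: P2@Q0 runs 1, rem=6, I/O yield, promote→Q0. Q0=[P3,P4,P5,P2] Q1=[P1] Q2=[]
t=4-7: P3@Q0 runs 3, rem=2, quantum used, demote→Q1. Q0=[P4,P5,P2] Q1=[P1,P3] Q2=[]
t=7-10: P4@Q0 runs 3, rem=7, quantum used, demote→Q1. Q0=[P5,P2] Q1=[P1,P3,P4] Q2=[]
t=10-13: P5@Q0 runs 3, rem=12, quantum used, demote→Q1. Q0=[P2] Q1=[P1,P3,P4,P5] Q2=[]
t=13-14: P2@Q0 runs 1, rem=5, I/O yield, promote→Q0. Q0=[P2] Q1=[P1,P3,P4,P5] Q2=[]
t=14-15: P2@Q0 runs 1, rem=4, I/O yield, promote→Q0. Q0=[P2] Q1=[P1,P3,P4,P5] Q2=[]
t=15-16: P2@Q0 runs 1, rem=3, I/O yield, promote→Q0. Q0=[P2] Q1=[P1,P3,P4,P5] Q2=[]
t=16-17: P2@Q0 runs 1, rem=2, I/O yield, promote→Q0. Q0=[P2] Q1=[P1,P3,P4,P5] Q2=[]
t=17-18: P2@Q0 runs 1, rem=1, I/O yield, promote→Q0. Q0=[P2] Q1=[P1,P3,P4,P5] Q2=[]
t=18-19: P2@Q0 runs 1, rem=0, completes. Q0=[] Q1=[P1,P3,P4,P5] Q2=[]
t=19-24: P1@Q1 runs 5, rem=0, completes. Q0=[] Q1=[P3,P4,P5] Q2=[]
t=24-26: P3@Q1 runs 2, rem=0, completes. Q0=[] Q1=[P4,P5] Q2=[]
t=26-32: P4@Q1 runs 6, rem=1, quantum used, demote→Q2. Q0=[] Q1=[P5] Q2=[P4]
t=32-38: P5@Q1 runs 6, rem=6, quantum used, demote→Q2. Q0=[] Q1=[] Q2=[P4,P5]
t=38-39: P4@Q2 runs 1, rem=0, completes. Q0=[] Q1=[] Q2=[P5]
t=39-45: P5@Q2 runs 6, rem=0, completes. Q0=[] Q1=[] Q2=[]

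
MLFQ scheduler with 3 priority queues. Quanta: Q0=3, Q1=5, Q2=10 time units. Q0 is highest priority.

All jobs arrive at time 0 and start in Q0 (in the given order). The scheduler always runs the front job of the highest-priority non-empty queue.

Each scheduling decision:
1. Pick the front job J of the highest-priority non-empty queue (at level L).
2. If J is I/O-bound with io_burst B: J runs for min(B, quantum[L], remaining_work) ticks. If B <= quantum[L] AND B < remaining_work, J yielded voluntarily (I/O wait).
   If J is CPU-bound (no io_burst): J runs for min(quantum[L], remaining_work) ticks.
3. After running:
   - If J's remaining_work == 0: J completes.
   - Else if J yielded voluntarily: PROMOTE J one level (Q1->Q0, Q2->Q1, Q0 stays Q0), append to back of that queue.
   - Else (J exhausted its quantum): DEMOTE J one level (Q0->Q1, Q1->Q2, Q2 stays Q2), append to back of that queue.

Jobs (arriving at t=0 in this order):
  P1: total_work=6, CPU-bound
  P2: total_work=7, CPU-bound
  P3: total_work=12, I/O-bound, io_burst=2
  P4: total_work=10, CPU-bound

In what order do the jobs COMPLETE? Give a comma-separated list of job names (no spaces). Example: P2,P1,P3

t=0-3: P1@Q0 runs 3, rem=3, quantum used, demote→Q1. Q0=[P2,P3,P4] Q1=[P1] Q2=[]
t=3-6: P2@Q0 runs 3, rem=4, quantum used, demote→Q1. Q0=[P3,P4] Q1=[P1,P2] Q2=[]
t=6-8: P3@Q0 runs 2, rem=10, I/O yield, promote→Q0. Q0=[P4,P3] Q1=[P1,P2] Q2=[]
t=8-11: P4@Q0 runs 3, rem=7, quantum used, demote→Q1. Q0=[P3] Q1=[P1,P2,P4] Q2=[]
t=11-13: P3@Q0 runs 2, rem=8, I/O yield, promote→Q0. Q0=[P3] Q1=[P1,P2,P4] Q2=[]
t=13-15: P3@Q0 runs 2, rem=6, I/O yield, promote→Q0. Q0=[P3] Q1=[P1,P2,P4] Q2=[]
t=15-17: P3@Q0 runs 2, rem=4, I/O yield, promote→Q0. Q0=[P3] Q1=[P1,P2,P4] Q2=[]
t=17-19: P3@Q0 runs 2, rem=2, I/O yield, promote→Q0. Q0=[P3] Q1=[P1,P2,P4] Q2=[]
t=19-21: P3@Q0 runs 2, rem=0, completes. Q0=[] Q1=[P1,P2,P4] Q2=[]
t=21-24: P1@Q1 runs 3, rem=0, completes. Q0=[] Q1=[P2,P4] Q2=[]
t=24-28: P2@Q1 runs 4, rem=0, completes. Q0=[] Q1=[P4] Q2=[]
t=28-33: P4@Q1 runs 5, rem=2, quantum used, demote→Q2. Q0=[] Q1=[] Q2=[P4]
t=33-35: P4@Q2 runs 2, rem=0, completes. Q0=[] Q1=[] Q2=[]

Answer: P3,P1,P2,P4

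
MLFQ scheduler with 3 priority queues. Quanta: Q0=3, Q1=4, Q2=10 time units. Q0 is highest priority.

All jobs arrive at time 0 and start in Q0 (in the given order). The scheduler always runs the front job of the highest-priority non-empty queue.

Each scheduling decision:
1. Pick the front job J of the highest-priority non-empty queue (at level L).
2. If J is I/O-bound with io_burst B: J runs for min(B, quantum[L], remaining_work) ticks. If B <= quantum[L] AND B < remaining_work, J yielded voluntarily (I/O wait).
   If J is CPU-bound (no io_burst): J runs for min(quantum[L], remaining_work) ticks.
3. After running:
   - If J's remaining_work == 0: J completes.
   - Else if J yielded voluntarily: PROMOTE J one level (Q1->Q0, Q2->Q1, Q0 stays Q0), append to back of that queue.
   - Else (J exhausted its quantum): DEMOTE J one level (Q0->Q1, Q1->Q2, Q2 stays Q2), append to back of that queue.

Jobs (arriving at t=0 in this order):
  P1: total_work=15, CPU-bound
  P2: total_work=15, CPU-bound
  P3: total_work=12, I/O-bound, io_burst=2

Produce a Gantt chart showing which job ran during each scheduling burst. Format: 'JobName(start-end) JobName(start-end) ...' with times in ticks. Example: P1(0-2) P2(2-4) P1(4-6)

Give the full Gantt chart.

t=0-3: P1@Q0 runs 3, rem=12, quantum used, demote→Q1. Q0=[P2,P3] Q1=[P1] Q2=[]
t=3-6: P2@Q0 runs 3, rem=12, quantum used, demote→Q1. Q0=[P3] Q1=[P1,P2] Q2=[]
t=6-8: P3@Q0 runs 2, rem=10, I/O yield, promote→Q0. Q0=[P3] Q1=[P1,P2] Q2=[]
t=8-10: P3@Q0 runs 2, rem=8, I/O yield, promote→Q0. Q0=[P3] Q1=[P1,P2] Q2=[]
t=10-12: P3@Q0 runs 2, rem=6, I/O yield, promote→Q0. Q0=[P3] Q1=[P1,P2] Q2=[]
t=12-14: P3@Q0 runs 2, rem=4, I/O yield, promote→Q0. Q0=[P3] Q1=[P1,P2] Q2=[]
t=14-16: P3@Q0 runs 2, rem=2, I/O yield, promote→Q0. Q0=[P3] Q1=[P1,P2] Q2=[]
t=16-18: P3@Q0 runs 2, rem=0, completes. Q0=[] Q1=[P1,P2] Q2=[]
t=18-22: P1@Q1 runs 4, rem=8, quantum used, demote→Q2. Q0=[] Q1=[P2] Q2=[P1]
t=22-26: P2@Q1 runs 4, rem=8, quantum used, demote→Q2. Q0=[] Q1=[] Q2=[P1,P2]
t=26-34: P1@Q2 runs 8, rem=0, completes. Q0=[] Q1=[] Q2=[P2]
t=34-42: P2@Q2 runs 8, rem=0, completes. Q0=[] Q1=[] Q2=[]

Answer: P1(0-3) P2(3-6) P3(6-8) P3(8-10) P3(10-12) P3(12-14) P3(14-16) P3(16-18) P1(18-22) P2(22-26) P1(26-34) P2(34-42)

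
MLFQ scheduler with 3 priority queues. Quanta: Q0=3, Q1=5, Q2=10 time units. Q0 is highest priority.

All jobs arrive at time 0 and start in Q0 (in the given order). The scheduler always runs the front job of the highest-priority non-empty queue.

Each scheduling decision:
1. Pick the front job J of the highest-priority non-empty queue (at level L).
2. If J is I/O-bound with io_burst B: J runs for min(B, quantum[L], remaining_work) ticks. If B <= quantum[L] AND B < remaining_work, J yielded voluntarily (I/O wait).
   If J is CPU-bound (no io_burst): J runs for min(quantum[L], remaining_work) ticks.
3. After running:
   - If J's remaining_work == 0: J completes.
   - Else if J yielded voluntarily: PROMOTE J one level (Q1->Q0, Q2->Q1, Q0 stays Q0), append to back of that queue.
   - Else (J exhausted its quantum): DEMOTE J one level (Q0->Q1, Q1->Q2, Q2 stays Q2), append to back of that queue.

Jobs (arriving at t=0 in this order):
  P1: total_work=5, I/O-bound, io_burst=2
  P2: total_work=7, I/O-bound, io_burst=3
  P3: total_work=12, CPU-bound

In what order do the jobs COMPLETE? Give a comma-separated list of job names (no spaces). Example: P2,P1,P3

t=0-2: P1@Q0 runs 2, rem=3, I/O yield, promote→Q0. Q0=[P2,P3,P1] Q1=[] Q2=[]
t=2-5: P2@Q0 runs 3, rem=4, I/O yield, promote→Q0. Q0=[P3,P1,P2] Q1=[] Q2=[]
t=5-8: P3@Q0 runs 3, rem=9, quantum used, demote→Q1. Q0=[P1,P2] Q1=[P3] Q2=[]
t=8-10: P1@Q0 runs 2, rem=1, I/O yield, promote→Q0. Q0=[P2,P1] Q1=[P3] Q2=[]
t=10-13: P2@Q0 runs 3, rem=1, I/O yield, promote→Q0. Q0=[P1,P2] Q1=[P3] Q2=[]
t=13-14: P1@Q0 runs 1, rem=0, completes. Q0=[P2] Q1=[P3] Q2=[]
t=14-15: P2@Q0 runs 1, rem=0, completes. Q0=[] Q1=[P3] Q2=[]
t=15-20: P3@Q1 runs 5, rem=4, quantum used, demote→Q2. Q0=[] Q1=[] Q2=[P3]
t=20-24: P3@Q2 runs 4, rem=0, completes. Q0=[] Q1=[] Q2=[]

Answer: P1,P2,P3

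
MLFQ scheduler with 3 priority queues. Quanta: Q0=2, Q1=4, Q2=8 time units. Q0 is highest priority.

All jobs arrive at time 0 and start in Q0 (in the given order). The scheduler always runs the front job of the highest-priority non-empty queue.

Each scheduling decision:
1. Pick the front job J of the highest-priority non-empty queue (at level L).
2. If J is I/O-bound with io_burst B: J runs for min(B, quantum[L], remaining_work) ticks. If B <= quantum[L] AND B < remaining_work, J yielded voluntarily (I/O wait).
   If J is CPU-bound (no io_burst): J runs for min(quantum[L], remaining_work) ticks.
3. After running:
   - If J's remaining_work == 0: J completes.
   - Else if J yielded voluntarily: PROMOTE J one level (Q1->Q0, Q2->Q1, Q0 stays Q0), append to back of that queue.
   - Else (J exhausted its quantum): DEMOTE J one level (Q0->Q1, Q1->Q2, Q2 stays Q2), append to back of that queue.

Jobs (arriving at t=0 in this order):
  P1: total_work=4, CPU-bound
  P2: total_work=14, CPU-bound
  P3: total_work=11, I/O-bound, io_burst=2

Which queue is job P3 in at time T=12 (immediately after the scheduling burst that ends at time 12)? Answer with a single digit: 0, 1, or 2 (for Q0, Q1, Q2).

Answer: 0

Derivation:
t=0-2: P1@Q0 runs 2, rem=2, quantum used, demote→Q1. Q0=[P2,P3] Q1=[P1] Q2=[]
t=2-4: P2@Q0 runs 2, rem=12, quantum used, demote→Q1. Q0=[P3] Q1=[P1,P2] Q2=[]
t=4-6: P3@Q0 runs 2, rem=9, I/O yield, promote→Q0. Q0=[P3] Q1=[P1,P2] Q2=[]
t=6-8: P3@Q0 runs 2, rem=7, I/O yield, promote→Q0. Q0=[P3] Q1=[P1,P2] Q2=[]
t=8-10: P3@Q0 runs 2, rem=5, I/O yield, promote→Q0. Q0=[P3] Q1=[P1,P2] Q2=[]
t=10-12: P3@Q0 runs 2, rem=3, I/O yield, promote→Q0. Q0=[P3] Q1=[P1,P2] Q2=[]
t=12-14: P3@Q0 runs 2, rem=1, I/O yield, promote→Q0. Q0=[P3] Q1=[P1,P2] Q2=[]
t=14-15: P3@Q0 runs 1, rem=0, completes. Q0=[] Q1=[P1,P2] Q2=[]
t=15-17: P1@Q1 runs 2, rem=0, completes. Q0=[] Q1=[P2] Q2=[]
t=17-21: P2@Q1 runs 4, rem=8, quantum used, demote→Q2. Q0=[] Q1=[] Q2=[P2]
t=21-29: P2@Q2 runs 8, rem=0, completes. Q0=[] Q1=[] Q2=[]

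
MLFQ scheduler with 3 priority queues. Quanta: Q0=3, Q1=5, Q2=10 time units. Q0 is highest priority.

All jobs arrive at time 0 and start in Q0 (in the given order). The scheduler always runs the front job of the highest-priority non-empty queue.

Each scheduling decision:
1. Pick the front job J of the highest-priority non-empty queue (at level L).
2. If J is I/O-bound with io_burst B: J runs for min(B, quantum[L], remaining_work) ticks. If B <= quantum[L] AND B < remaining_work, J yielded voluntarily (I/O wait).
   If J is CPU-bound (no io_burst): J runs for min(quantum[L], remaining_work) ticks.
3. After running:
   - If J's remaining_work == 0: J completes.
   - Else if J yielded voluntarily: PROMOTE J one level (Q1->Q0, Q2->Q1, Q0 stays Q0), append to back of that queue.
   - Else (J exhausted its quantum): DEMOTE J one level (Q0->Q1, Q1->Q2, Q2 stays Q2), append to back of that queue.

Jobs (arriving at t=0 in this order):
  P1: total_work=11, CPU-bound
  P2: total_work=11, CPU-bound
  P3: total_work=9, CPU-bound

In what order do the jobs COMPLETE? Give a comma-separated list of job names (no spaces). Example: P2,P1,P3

t=0-3: P1@Q0 runs 3, rem=8, quantum used, demote→Q1. Q0=[P2,P3] Q1=[P1] Q2=[]
t=3-6: P2@Q0 runs 3, rem=8, quantum used, demote→Q1. Q0=[P3] Q1=[P1,P2] Q2=[]
t=6-9: P3@Q0 runs 3, rem=6, quantum used, demote→Q1. Q0=[] Q1=[P1,P2,P3] Q2=[]
t=9-14: P1@Q1 runs 5, rem=3, quantum used, demote→Q2. Q0=[] Q1=[P2,P3] Q2=[P1]
t=14-19: P2@Q1 runs 5, rem=3, quantum used, demote→Q2. Q0=[] Q1=[P3] Q2=[P1,P2]
t=19-24: P3@Q1 runs 5, rem=1, quantum used, demote→Q2. Q0=[] Q1=[] Q2=[P1,P2,P3]
t=24-27: P1@Q2 runs 3, rem=0, completes. Q0=[] Q1=[] Q2=[P2,P3]
t=27-30: P2@Q2 runs 3, rem=0, completes. Q0=[] Q1=[] Q2=[P3]
t=30-31: P3@Q2 runs 1, rem=0, completes. Q0=[] Q1=[] Q2=[]

Answer: P1,P2,P3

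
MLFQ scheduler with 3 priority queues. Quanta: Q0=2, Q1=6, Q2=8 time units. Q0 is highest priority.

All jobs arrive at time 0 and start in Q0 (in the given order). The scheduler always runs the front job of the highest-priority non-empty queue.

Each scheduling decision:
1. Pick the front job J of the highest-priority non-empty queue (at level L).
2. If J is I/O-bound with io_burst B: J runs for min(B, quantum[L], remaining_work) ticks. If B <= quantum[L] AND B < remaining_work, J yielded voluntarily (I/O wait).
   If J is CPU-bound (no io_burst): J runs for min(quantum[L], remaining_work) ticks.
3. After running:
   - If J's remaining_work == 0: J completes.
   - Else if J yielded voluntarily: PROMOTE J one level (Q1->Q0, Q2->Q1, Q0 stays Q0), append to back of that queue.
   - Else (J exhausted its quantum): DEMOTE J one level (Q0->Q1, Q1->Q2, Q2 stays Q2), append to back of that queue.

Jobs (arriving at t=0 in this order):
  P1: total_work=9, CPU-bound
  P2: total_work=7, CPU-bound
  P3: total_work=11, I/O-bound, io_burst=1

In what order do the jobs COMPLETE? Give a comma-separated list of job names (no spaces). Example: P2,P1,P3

Answer: P3,P2,P1

Derivation:
t=0-2: P1@Q0 runs 2, rem=7, quantum used, demote→Q1. Q0=[P2,P3] Q1=[P1] Q2=[]
t=2-4: P2@Q0 runs 2, rem=5, quantum used, demote→Q1. Q0=[P3] Q1=[P1,P2] Q2=[]
t=4-5: P3@Q0 runs 1, rem=10, I/O yield, promote→Q0. Q0=[P3] Q1=[P1,P2] Q2=[]
t=5-6: P3@Q0 runs 1, rem=9, I/O yield, promote→Q0. Q0=[P3] Q1=[P1,P2] Q2=[]
t=6-7: P3@Q0 runs 1, rem=8, I/O yield, promote→Q0. Q0=[P3] Q1=[P1,P2] Q2=[]
t=7-8: P3@Q0 runs 1, rem=7, I/O yield, promote→Q0. Q0=[P3] Q1=[P1,P2] Q2=[]
t=8-9: P3@Q0 runs 1, rem=6, I/O yield, promote→Q0. Q0=[P3] Q1=[P1,P2] Q2=[]
t=9-10: P3@Q0 runs 1, rem=5, I/O yield, promote→Q0. Q0=[P3] Q1=[P1,P2] Q2=[]
t=10-11: P3@Q0 runs 1, rem=4, I/O yield, promote→Q0. Q0=[P3] Q1=[P1,P2] Q2=[]
t=11-12: P3@Q0 runs 1, rem=3, I/O yield, promote→Q0. Q0=[P3] Q1=[P1,P2] Q2=[]
t=12-13: P3@Q0 runs 1, rem=2, I/O yield, promote→Q0. Q0=[P3] Q1=[P1,P2] Q2=[]
t=13-14: P3@Q0 runs 1, rem=1, I/O yield, promote→Q0. Q0=[P3] Q1=[P1,P2] Q2=[]
t=14-15: P3@Q0 runs 1, rem=0, completes. Q0=[] Q1=[P1,P2] Q2=[]
t=15-21: P1@Q1 runs 6, rem=1, quantum used, demote→Q2. Q0=[] Q1=[P2] Q2=[P1]
t=21-26: P2@Q1 runs 5, rem=0, completes. Q0=[] Q1=[] Q2=[P1]
t=26-27: P1@Q2 runs 1, rem=0, completes. Q0=[] Q1=[] Q2=[]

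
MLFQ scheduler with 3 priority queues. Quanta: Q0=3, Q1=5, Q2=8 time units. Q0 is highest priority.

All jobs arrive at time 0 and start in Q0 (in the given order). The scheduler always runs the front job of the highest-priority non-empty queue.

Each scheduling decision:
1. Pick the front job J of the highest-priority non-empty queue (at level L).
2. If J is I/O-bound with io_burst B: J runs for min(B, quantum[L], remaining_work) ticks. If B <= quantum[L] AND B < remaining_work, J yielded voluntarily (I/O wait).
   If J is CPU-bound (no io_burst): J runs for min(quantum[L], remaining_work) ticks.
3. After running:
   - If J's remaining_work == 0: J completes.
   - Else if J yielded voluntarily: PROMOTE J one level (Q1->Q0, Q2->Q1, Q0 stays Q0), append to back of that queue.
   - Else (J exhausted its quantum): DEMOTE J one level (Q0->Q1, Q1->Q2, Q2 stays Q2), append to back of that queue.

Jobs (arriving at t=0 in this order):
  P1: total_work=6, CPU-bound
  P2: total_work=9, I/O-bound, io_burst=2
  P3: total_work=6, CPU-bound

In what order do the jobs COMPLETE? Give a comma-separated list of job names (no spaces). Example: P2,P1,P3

Answer: P2,P1,P3

Derivation:
t=0-3: P1@Q0 runs 3, rem=3, quantum used, demote→Q1. Q0=[P2,P3] Q1=[P1] Q2=[]
t=3-5: P2@Q0 runs 2, rem=7, I/O yield, promote→Q0. Q0=[P3,P2] Q1=[P1] Q2=[]
t=5-8: P3@Q0 runs 3, rem=3, quantum used, demote→Q1. Q0=[P2] Q1=[P1,P3] Q2=[]
t=8-10: P2@Q0 runs 2, rem=5, I/O yield, promote→Q0. Q0=[P2] Q1=[P1,P3] Q2=[]
t=10-12: P2@Q0 runs 2, rem=3, I/O yield, promote→Q0. Q0=[P2] Q1=[P1,P3] Q2=[]
t=12-14: P2@Q0 runs 2, rem=1, I/O yield, promote→Q0. Q0=[P2] Q1=[P1,P3] Q2=[]
t=14-15: P2@Q0 runs 1, rem=0, completes. Q0=[] Q1=[P1,P3] Q2=[]
t=15-18: P1@Q1 runs 3, rem=0, completes. Q0=[] Q1=[P3] Q2=[]
t=18-21: P3@Q1 runs 3, rem=0, completes. Q0=[] Q1=[] Q2=[]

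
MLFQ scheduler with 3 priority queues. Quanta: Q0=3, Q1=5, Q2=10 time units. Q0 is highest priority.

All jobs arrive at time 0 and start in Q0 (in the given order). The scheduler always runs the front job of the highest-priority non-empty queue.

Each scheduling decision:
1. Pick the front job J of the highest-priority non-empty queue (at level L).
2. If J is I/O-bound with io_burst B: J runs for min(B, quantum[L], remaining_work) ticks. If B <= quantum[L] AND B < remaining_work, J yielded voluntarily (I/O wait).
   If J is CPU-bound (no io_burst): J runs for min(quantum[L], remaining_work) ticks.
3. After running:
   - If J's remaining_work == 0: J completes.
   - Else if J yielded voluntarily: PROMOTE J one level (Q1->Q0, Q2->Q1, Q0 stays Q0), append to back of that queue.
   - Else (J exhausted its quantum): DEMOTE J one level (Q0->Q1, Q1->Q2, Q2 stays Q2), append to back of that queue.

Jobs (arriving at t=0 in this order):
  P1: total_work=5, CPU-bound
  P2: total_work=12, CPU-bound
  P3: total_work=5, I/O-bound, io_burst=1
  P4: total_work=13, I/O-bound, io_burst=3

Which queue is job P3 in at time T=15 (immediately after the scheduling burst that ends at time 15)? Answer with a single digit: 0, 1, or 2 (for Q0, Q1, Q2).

Answer: 0

Derivation:
t=0-3: P1@Q0 runs 3, rem=2, quantum used, demote→Q1. Q0=[P2,P3,P4] Q1=[P1] Q2=[]
t=3-6: P2@Q0 runs 3, rem=9, quantum used, demote→Q1. Q0=[P3,P4] Q1=[P1,P2] Q2=[]
t=6-7: P3@Q0 runs 1, rem=4, I/O yield, promote→Q0. Q0=[P4,P3] Q1=[P1,P2] Q2=[]
t=7-10: P4@Q0 runs 3, rem=10, I/O yield, promote→Q0. Q0=[P3,P4] Q1=[P1,P2] Q2=[]
t=10-11: P3@Q0 runs 1, rem=3, I/O yield, promote→Q0. Q0=[P4,P3] Q1=[P1,P2] Q2=[]
t=11-14: P4@Q0 runs 3, rem=7, I/O yield, promote→Q0. Q0=[P3,P4] Q1=[P1,P2] Q2=[]
t=14-15: P3@Q0 runs 1, rem=2, I/O yield, promote→Q0. Q0=[P4,P3] Q1=[P1,P2] Q2=[]
t=15-18: P4@Q0 runs 3, rem=4, I/O yield, promote→Q0. Q0=[P3,P4] Q1=[P1,P2] Q2=[]
t=18-19: P3@Q0 runs 1, rem=1, I/O yield, promote→Q0. Q0=[P4,P3] Q1=[P1,P2] Q2=[]
t=19-22: P4@Q0 runs 3, rem=1, I/O yield, promote→Q0. Q0=[P3,P4] Q1=[P1,P2] Q2=[]
t=22-23: P3@Q0 runs 1, rem=0, completes. Q0=[P4] Q1=[P1,P2] Q2=[]
t=23-24: P4@Q0 runs 1, rem=0, completes. Q0=[] Q1=[P1,P2] Q2=[]
t=24-26: P1@Q1 runs 2, rem=0, completes. Q0=[] Q1=[P2] Q2=[]
t=26-31: P2@Q1 runs 5, rem=4, quantum used, demote→Q2. Q0=[] Q1=[] Q2=[P2]
t=31-35: P2@Q2 runs 4, rem=0, completes. Q0=[] Q1=[] Q2=[]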